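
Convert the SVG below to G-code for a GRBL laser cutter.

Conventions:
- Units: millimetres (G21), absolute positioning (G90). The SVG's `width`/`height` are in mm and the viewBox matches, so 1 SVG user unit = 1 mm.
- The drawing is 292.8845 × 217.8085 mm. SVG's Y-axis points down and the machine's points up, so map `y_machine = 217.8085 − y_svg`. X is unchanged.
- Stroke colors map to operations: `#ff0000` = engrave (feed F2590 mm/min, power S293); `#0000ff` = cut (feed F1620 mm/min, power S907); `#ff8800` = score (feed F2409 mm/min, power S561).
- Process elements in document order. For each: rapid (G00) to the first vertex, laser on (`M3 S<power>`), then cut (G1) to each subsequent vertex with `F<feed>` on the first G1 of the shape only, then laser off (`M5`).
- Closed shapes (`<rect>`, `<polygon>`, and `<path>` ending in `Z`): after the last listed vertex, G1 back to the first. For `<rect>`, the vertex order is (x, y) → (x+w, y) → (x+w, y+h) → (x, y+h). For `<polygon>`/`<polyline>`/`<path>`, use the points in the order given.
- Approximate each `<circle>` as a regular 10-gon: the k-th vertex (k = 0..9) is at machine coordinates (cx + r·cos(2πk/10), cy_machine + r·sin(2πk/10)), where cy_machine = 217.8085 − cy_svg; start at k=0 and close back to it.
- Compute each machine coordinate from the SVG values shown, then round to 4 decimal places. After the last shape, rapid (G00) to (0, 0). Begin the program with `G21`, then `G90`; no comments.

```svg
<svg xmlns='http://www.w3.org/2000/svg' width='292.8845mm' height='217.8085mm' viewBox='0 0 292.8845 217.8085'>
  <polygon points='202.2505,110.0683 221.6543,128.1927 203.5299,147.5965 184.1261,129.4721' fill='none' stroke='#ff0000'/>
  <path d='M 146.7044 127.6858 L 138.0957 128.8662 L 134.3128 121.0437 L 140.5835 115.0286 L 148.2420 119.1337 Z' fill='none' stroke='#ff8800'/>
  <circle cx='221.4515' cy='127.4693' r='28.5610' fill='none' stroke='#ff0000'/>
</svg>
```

G21
G90
G00 X202.2505 Y107.7402
M3 S293
G1 X221.6543 Y89.6158 F2590
G1 X203.5299 Y70.2120
G1 X184.1261 Y88.3364
G1 X202.2505 Y107.7402
M5
G00 X146.7044 Y90.1227
M3 S561
G1 X138.0957 Y88.9423 F2409
G1 X134.3128 Y96.7648
G1 X140.5835 Y102.7799
G1 X148.2420 Y98.6748
G1 X146.7044 Y90.1227
M5
G00 X250.0125 Y90.3392
M3 S293
G1 X244.5578 Y107.1269 F2590
G1 X230.2773 Y117.5023
G1 X212.6257 Y117.5023
G1 X198.3452 Y107.1269
G1 X192.8905 Y90.3392
G1 X198.3452 Y73.5515
G1 X212.6257 Y63.1761
G1 X230.2773 Y63.1761
G1 X244.5578 Y73.5515
G1 X250.0125 Y90.3392
M5
G00 X0.0000 Y0.0000

viewBox `0 0 292.8845 217.8085` with mm width/height → 1 unit = 1 mm. Flip: y_m = 217.8085 − y_svg.

**Shape 1** — `<polygon>` regular polygon, stroke `#ff0000` → engrave (S293, F2590). Machine vertices: (202.2505,107.7402) → (221.6543,89.6158) → (203.5299,70.2120) → (184.1261,88.3364) → (202.2505,107.7402). Closed: final G1 returns to the first vertex.

**Shape 2** — `<path>` regular polygon, stroke `#ff8800` → score (S561, F2409). Machine vertices: (146.7044,90.1227) → (138.0957,88.9423) → (134.3128,96.7648) → (140.5835,102.7799) → (148.2420,98.6748) → (146.7044,90.1227). Closed: final G1 returns to the first vertex.

**Shape 3** — `<circle>` circle, stroke `#ff0000` → engrave (S293, F2590). Machine vertices: (250.0125,90.3392) → (244.5578,107.1269) → (230.2773,117.5023) → (212.6257,117.5023) → (198.3452,107.1269) → (192.8905,90.3392) → (198.3452,73.5515) → (212.6257,63.1761) → (230.2773,63.1761) → (244.5578,73.5515) → (250.0125,90.3392). Closed: final G1 returns to the first vertex.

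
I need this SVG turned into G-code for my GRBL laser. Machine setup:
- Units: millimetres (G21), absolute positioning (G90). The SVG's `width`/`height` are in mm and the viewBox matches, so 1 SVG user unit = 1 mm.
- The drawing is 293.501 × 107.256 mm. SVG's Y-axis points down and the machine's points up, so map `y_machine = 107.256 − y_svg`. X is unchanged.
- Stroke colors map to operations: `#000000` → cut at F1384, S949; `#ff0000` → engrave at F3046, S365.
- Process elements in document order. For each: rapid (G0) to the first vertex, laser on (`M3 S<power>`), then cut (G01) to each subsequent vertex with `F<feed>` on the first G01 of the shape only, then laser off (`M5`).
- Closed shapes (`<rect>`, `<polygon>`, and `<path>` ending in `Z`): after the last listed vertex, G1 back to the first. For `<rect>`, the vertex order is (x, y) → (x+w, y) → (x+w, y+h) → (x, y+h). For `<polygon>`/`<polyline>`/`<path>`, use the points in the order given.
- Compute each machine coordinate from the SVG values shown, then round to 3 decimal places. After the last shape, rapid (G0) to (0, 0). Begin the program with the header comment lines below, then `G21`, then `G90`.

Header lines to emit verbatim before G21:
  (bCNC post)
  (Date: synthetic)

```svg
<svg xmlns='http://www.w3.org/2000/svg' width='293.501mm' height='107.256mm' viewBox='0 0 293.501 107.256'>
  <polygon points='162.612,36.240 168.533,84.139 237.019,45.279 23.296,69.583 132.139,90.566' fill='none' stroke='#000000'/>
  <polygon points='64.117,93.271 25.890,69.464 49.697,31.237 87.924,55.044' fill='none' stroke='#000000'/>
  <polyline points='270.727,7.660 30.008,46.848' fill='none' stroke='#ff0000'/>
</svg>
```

(bCNC post)
(Date: synthetic)
G21
G90
G0 X162.612 Y71.016
M3 S949
G01 X168.533 Y23.117 F1384
G01 X237.019 Y61.977
G01 X23.296 Y37.673
G01 X132.139 Y16.690
G01 X162.612 Y71.016
M5
G0 X64.117 Y13.985
M3 S949
G01 X25.890 Y37.792 F1384
G01 X49.697 Y76.019
G01 X87.924 Y52.212
G01 X64.117 Y13.985
M5
G0 X270.727 Y99.596
M3 S365
G01 X30.008 Y60.408 F3046
M5
G0 X0.000 Y0.000

viewBox `0 0 293.501 107.256` with mm width/height → 1 unit = 1 mm. Flip: y_m = 107.256 − y_svg.

**Shape 1** — `<polygon>` closed polygon, stroke `#000000` → cut (S949, F1384). Machine vertices: (162.612,71.016) → (168.533,23.117) → (237.019,61.977) → (23.296,37.673) → (132.139,16.690) → (162.612,71.016). Closed: final G1 returns to the first vertex.

**Shape 2** — `<polygon>` regular polygon, stroke `#000000` → cut (S949, F1384). Machine vertices: (64.117,13.985) → (25.890,37.792) → (49.697,76.019) → (87.924,52.212) → (64.117,13.985). Closed: final G1 returns to the first vertex.

**Shape 3** — `<polyline>` line segment, stroke `#ff0000` → engrave (S365, F3046). Machine vertices: (270.727,99.596) → (30.008,60.408). Open path.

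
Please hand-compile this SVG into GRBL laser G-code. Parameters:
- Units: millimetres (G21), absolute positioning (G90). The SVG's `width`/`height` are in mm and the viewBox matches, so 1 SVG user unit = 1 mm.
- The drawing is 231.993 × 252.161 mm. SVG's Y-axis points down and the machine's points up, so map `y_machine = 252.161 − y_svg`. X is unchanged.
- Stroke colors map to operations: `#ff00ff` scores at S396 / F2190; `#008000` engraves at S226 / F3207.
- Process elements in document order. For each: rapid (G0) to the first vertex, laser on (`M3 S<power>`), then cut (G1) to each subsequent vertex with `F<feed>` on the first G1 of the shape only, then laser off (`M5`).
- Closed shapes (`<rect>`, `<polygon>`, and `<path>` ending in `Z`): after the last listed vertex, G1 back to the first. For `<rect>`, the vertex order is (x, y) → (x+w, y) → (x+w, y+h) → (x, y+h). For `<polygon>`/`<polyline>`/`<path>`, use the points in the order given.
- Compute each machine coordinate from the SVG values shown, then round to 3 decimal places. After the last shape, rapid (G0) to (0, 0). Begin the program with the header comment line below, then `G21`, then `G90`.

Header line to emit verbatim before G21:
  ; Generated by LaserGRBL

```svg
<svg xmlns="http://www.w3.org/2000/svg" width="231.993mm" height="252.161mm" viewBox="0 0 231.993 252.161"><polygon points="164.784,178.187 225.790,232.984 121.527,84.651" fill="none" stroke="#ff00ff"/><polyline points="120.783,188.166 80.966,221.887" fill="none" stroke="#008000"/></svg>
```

viewBox `0 0 231.993 252.161` with mm width/height → 1 unit = 1 mm. Flip: y_m = 252.161 − y_svg.

**Shape 1** — `<polygon>` closed polygon, stroke `#ff00ff` → score (S396, F2190). Machine vertices: (164.784,73.974) → (225.790,19.177) → (121.527,167.510) → (164.784,73.974). Closed: final G1 returns to the first vertex.

**Shape 2** — `<polyline>` line segment, stroke `#008000` → engrave (S226, F3207). Machine vertices: (120.783,63.995) → (80.966,30.274). Open path.

; Generated by LaserGRBL
G21
G90
G0 X164.784 Y73.974
M3 S396
G1 X225.790 Y19.177 F2190
G1 X121.527 Y167.510
G1 X164.784 Y73.974
M5
G0 X120.783 Y63.995
M3 S226
G1 X80.966 Y30.274 F3207
M5
G0 X0.000 Y0.000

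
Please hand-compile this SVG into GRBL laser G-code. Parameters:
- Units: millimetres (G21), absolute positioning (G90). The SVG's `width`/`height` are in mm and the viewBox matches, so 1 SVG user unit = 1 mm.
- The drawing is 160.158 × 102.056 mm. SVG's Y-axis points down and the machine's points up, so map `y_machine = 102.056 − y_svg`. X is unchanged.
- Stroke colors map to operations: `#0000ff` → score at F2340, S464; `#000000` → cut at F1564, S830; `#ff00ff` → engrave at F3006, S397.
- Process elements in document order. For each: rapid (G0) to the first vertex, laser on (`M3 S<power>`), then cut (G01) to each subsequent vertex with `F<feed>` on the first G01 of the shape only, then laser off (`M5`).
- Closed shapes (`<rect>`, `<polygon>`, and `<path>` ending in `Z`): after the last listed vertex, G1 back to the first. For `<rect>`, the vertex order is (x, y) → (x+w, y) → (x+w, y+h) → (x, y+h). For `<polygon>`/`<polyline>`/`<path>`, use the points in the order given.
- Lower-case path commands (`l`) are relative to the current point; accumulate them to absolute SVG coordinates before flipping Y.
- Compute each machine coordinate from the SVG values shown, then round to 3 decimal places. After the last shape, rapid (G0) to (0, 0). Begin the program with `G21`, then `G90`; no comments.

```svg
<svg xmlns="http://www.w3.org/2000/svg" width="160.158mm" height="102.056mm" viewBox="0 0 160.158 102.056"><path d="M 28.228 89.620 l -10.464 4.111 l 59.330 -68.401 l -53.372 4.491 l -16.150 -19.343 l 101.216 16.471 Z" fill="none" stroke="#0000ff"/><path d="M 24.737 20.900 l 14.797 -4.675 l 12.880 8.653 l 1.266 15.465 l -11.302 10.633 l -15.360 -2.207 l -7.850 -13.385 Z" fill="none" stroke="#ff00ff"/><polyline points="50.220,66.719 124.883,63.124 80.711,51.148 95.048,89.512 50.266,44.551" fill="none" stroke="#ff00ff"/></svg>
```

viewBox `0 0 160.158 102.056` with mm width/height → 1 unit = 1 mm. Flip: y_m = 102.056 − y_svg.

**Shape 1** — `<path>` closed polygon, stroke `#0000ff` → score (S464, F2340). Machine vertices: (28.228,12.436) → (17.764,8.325) → (77.094,76.726) → (23.722,72.235) → (7.572,91.578) → (108.788,75.107) → (28.228,12.436). Closed: final G1 returns to the first vertex.

**Shape 2** — `<path>` regular polygon, stroke `#ff00ff` → engrave (S397, F3006). Machine vertices: (24.737,81.156) → (39.534,85.831) → (52.414,77.178) → (53.680,61.713) → (42.378,51.080) → (27.018,53.287) → (19.168,66.672) → (24.737,81.156). Closed: final G1 returns to the first vertex.

**Shape 3** — `<polyline>` open polyline, stroke `#ff00ff` → engrave (S397, F3006). Machine vertices: (50.220,35.337) → (124.883,38.932) → (80.711,50.908) → (95.048,12.544) → (50.266,57.505). Open path.

G21
G90
G0 X28.228 Y12.436
M3 S464
G01 X17.764 Y8.325 F2340
G01 X77.094 Y76.726
G01 X23.722 Y72.235
G01 X7.572 Y91.578
G01 X108.788 Y75.107
G01 X28.228 Y12.436
M5
G0 X24.737 Y81.156
M3 S397
G01 X39.534 Y85.831 F3006
G01 X52.414 Y77.178
G01 X53.680 Y61.713
G01 X42.378 Y51.080
G01 X27.018 Y53.287
G01 X19.168 Y66.672
G01 X24.737 Y81.156
M5
G0 X50.220 Y35.337
M3 S397
G01 X124.883 Y38.932 F3006
G01 X80.711 Y50.908
G01 X95.048 Y12.544
G01 X50.266 Y57.505
M5
G0 X0.000 Y0.000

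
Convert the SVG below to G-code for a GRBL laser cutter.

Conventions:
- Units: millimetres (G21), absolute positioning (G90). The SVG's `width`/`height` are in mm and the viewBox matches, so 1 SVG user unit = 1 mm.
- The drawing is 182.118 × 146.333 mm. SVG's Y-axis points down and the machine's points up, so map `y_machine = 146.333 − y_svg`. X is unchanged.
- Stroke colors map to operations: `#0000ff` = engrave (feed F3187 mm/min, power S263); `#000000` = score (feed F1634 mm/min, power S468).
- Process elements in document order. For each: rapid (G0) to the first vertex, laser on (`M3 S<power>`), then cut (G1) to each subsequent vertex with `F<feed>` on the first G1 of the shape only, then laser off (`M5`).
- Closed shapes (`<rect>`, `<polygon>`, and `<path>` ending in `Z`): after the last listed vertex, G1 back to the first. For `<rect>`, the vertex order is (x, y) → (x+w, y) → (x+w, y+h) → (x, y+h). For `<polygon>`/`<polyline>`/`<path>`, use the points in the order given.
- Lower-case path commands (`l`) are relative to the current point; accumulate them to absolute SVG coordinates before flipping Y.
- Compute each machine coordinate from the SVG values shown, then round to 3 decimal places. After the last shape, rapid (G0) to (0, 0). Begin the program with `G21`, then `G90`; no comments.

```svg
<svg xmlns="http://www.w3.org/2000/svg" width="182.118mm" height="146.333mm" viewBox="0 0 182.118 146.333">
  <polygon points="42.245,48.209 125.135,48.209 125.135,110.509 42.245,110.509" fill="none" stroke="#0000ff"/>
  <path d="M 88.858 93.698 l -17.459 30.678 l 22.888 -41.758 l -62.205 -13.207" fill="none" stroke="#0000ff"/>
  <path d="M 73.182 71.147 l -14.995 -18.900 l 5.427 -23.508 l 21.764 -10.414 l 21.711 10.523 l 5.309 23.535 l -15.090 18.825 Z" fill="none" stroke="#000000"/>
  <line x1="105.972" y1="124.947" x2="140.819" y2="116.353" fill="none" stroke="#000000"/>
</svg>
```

Since the viewBox matches the mm dimensions, user units are millimetres directly. The only transform is the Y-flip y_m = 146.333 − y_svg.

Shape 1 is a rectangle drawn with `<polygon>`. Its stroke #0000ff means engrave at S263, F3187. After flipping Y the toolpath is (42.245,98.124) → (125.135,98.124) → (125.135,35.824) → (42.245,35.824) → (42.245,98.124), returning to the start.

Shape 2 is a open polyline drawn with `<path>`. Its stroke #0000ff means engrave at S263, F3187. After flipping Y the toolpath is (88.858,52.635) → (71.399,21.957) → (94.287,63.715) → (32.082,76.922).

Shape 3 is a regular polygon drawn with `<path>`. Its stroke #000000 means score at S468, F1634. After flipping Y the toolpath is (73.182,75.186) → (58.187,94.086) → (63.614,117.594) → (85.378,128.008) → (107.089,117.485) → (112.398,93.950) → (97.308,75.125) → (73.182,75.186), returning to the start.

Shape 4 is a line segment drawn with `<line>`. Its stroke #000000 means score at S468, F1634. After flipping Y the toolpath is (105.972,21.386) → (140.819,29.980).

G21
G90
G0 X42.245 Y98.124
M3 S263
G1 X125.135 Y98.124 F3187
G1 X125.135 Y35.824
G1 X42.245 Y35.824
G1 X42.245 Y98.124
M5
G0 X88.858 Y52.635
M3 S263
G1 X71.399 Y21.957 F3187
G1 X94.287 Y63.715
G1 X32.082 Y76.922
M5
G0 X73.182 Y75.186
M3 S468
G1 X58.187 Y94.086 F1634
G1 X63.614 Y117.594
G1 X85.378 Y128.008
G1 X107.089 Y117.485
G1 X112.398 Y93.950
G1 X97.308 Y75.125
G1 X73.182 Y75.186
M5
G0 X105.972 Y21.386
M3 S468
G1 X140.819 Y29.980 F1634
M5
G0 X0.000 Y0.000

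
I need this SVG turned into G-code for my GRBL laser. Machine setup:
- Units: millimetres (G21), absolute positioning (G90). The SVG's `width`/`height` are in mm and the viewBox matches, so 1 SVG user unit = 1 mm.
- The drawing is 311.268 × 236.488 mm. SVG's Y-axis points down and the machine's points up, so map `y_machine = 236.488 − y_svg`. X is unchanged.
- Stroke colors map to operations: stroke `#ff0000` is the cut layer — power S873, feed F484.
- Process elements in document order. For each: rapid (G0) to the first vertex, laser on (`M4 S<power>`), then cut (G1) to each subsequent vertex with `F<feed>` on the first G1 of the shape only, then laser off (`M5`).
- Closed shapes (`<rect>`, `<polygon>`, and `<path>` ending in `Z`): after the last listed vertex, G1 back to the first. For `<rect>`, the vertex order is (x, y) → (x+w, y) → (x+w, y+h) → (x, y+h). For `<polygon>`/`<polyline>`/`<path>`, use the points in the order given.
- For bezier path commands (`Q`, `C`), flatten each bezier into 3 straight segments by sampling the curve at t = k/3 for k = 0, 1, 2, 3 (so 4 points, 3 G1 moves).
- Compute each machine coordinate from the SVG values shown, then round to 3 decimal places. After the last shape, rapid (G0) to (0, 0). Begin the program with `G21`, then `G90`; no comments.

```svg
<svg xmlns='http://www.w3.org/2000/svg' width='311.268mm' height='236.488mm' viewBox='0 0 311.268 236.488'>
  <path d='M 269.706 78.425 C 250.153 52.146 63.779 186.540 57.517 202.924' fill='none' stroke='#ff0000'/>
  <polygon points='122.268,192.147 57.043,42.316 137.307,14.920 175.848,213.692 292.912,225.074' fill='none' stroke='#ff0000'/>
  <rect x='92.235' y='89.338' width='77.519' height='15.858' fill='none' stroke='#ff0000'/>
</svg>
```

G21
G90
G0 X269.706 Y158.063
M4 S873
G1 X207.395 Y141.106 F484
G1 X110.967 Y78.963
G1 X57.517 Y33.564
M5
G0 X122.268 Y44.341
M4 S873
G1 X57.043 Y194.172 F484
G1 X137.307 Y221.568
G1 X175.848 Y22.796
G1 X292.912 Y11.414
G1 X122.268 Y44.341
M5
G0 X92.235 Y147.150
M4 S873
G1 X169.754 Y147.150 F484
G1 X169.754 Y131.292
G1 X92.235 Y131.292
G1 X92.235 Y147.150
M5
G0 X0.000 Y0.000

Since the viewBox matches the mm dimensions, user units are millimetres directly. The only transform is the Y-flip y_m = 236.488 − y_svg.

Shape 1 is a cubic bezier drawn with `<path>`. Its stroke #ff0000 means cut at S873, F484. After flipping Y the toolpath is (269.706,158.063) → (207.395,141.106) → (110.967,78.963) → (57.517,33.564).

Shape 2 is a closed polygon drawn with `<polygon>`. Its stroke #ff0000 means cut at S873, F484. After flipping Y the toolpath is (122.268,44.341) → (57.043,194.172) → (137.307,221.568) → (175.848,22.796) → (292.912,11.414) → (122.268,44.341), returning to the start.

Shape 3 is a rectangle drawn with `<rect>`. Its stroke #ff0000 means cut at S873, F484. After flipping Y the toolpath is (92.235,147.150) → (169.754,147.150) → (169.754,131.292) → (92.235,131.292) → (92.235,147.150), returning to the start.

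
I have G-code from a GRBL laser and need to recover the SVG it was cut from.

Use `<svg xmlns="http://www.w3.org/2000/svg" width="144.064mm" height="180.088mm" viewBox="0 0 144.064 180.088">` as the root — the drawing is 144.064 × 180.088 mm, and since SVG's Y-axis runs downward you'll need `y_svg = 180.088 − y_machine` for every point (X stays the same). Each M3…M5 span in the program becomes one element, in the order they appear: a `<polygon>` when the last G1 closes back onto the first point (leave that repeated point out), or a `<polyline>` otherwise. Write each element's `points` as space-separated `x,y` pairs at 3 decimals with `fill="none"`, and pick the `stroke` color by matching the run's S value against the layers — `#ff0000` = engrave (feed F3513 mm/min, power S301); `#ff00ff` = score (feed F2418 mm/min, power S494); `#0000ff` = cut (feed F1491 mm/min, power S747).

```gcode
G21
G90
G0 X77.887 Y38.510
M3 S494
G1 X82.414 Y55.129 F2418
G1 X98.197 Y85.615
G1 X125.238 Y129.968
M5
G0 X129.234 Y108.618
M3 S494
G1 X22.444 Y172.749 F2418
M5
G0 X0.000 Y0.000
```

<svg xmlns="http://www.w3.org/2000/svg" width="144.064mm" height="180.088mm" viewBox="0 0 144.064 180.088">
  <polyline points="77.887,141.578 82.414,124.959 98.197,94.473 125.238,50.120" fill="none" stroke="#ff00ff"/>
  <polyline points="129.234,71.470 22.444,7.339" fill="none" stroke="#ff00ff"/>
</svg>

Machine Y-up, SVG Y-down with viewBox height 180.088, so y_svg = 180.088 − y_machine; X carries over. Every run uses S494, so all elements get stroke `#ff00ff` (score).

Run 1: The run is open, so emit a `<polyline>` with points (Y-flipped): 77.887,141.578 82.414,124.959 98.197,94.473 125.238,50.120.

Run 2: The run is open, so emit a `<polyline>` with points (Y-flipped): 129.234,71.470 22.444,7.339.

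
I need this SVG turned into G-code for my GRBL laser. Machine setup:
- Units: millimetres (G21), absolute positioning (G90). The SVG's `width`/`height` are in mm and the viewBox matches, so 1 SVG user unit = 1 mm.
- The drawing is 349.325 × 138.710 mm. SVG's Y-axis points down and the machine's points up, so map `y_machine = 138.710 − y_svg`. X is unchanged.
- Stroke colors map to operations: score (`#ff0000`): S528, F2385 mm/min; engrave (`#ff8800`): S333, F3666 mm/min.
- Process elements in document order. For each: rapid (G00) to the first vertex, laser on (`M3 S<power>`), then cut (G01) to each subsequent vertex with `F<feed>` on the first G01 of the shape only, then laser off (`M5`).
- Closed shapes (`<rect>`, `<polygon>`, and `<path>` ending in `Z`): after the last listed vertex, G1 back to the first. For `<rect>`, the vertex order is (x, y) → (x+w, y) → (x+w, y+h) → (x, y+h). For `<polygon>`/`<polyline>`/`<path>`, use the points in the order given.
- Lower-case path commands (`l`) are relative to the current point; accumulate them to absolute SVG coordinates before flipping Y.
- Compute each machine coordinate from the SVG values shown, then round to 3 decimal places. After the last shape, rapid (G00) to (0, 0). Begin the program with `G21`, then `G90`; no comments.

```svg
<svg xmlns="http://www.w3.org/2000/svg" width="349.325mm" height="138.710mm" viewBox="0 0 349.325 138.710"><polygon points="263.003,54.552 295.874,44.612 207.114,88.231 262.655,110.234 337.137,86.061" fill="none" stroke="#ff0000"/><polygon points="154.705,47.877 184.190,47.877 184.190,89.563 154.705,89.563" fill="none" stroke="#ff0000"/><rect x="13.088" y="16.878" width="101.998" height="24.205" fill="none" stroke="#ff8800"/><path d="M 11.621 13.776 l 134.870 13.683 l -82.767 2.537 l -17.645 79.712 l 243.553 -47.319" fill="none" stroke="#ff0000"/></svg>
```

1 u = 1 mm; y_m = 138.710 − y.

[1] `<polygon>` closed polygon, #ff0000→score S528 F2385: (263.003,84.158) → (295.874,94.098) → (207.114,50.479) → (262.655,28.476) → (337.137,52.649) → (263.003,84.158) (closed)

[2] `<polygon>` rectangle, #ff0000→score S528 F2385: (154.705,90.833) → (184.190,90.833) → (184.190,49.147) → (154.705,49.147) → (154.705,90.833) (closed)

[3] `<rect>` rectangle, #ff8800→engrave S333 F3666: (13.088,121.832) → (115.086,121.832) → (115.086,97.627) → (13.088,97.627) → (13.088,121.832) (closed)

[4] `<path>` open polyline, #ff0000→score S528 F2385: (11.621,124.934) → (146.491,111.251) → (63.724,108.714) → (46.079,29.002) → (289.632,76.321)

G21
G90
G00 X263.003 Y84.158
M3 S528
G01 X295.874 Y94.098 F2385
G01 X207.114 Y50.479
G01 X262.655 Y28.476
G01 X337.137 Y52.649
G01 X263.003 Y84.158
M5
G00 X154.705 Y90.833
M3 S528
G01 X184.190 Y90.833 F2385
G01 X184.190 Y49.147
G01 X154.705 Y49.147
G01 X154.705 Y90.833
M5
G00 X13.088 Y121.832
M3 S333
G01 X115.086 Y121.832 F3666
G01 X115.086 Y97.627
G01 X13.088 Y97.627
G01 X13.088 Y121.832
M5
G00 X11.621 Y124.934
M3 S528
G01 X146.491 Y111.251 F2385
G01 X63.724 Y108.714
G01 X46.079 Y29.002
G01 X289.632 Y76.321
M5
G00 X0.000 Y0.000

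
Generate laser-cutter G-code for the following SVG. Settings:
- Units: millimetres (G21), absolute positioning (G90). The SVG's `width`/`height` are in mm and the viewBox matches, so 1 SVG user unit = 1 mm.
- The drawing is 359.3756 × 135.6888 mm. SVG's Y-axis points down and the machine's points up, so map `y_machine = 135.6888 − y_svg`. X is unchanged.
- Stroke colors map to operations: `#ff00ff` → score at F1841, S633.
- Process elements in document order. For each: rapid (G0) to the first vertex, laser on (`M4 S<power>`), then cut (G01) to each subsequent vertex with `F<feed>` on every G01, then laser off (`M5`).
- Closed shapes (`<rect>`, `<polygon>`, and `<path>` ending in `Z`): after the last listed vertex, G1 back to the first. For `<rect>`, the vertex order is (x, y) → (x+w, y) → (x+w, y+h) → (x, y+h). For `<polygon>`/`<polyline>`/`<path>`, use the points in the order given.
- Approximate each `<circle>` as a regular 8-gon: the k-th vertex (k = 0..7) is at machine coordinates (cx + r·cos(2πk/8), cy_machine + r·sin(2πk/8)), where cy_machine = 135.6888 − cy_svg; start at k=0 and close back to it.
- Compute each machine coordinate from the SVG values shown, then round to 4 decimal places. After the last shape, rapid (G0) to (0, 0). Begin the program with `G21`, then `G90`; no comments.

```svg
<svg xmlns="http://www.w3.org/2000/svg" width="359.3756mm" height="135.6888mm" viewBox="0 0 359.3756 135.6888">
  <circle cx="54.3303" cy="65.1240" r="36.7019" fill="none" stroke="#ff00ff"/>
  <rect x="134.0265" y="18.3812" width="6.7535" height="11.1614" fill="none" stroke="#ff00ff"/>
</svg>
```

1 u = 1 mm; y_m = 135.6888 − y.

[1] `<circle>` circle, #ff00ff→score S633 F1841: (91.0322,70.5648) → (80.2825,96.5170) → (54.3303,107.2667) → (28.3781,96.5170) → (17.6284,70.5648) → (28.3781,44.6126) → (54.3303,33.8629) → (80.2825,44.6126) → (91.0322,70.5648) (closed)

[2] `<rect>` rectangle, #ff00ff→score S633 F1841: (134.0265,117.3076) → (140.7800,117.3076) → (140.7800,106.1462) → (134.0265,106.1462) → (134.0265,117.3076) (closed)

G21
G90
G0 X91.0322 Y70.5648
M4 S633
G01 X80.2825 Y96.5170 F1841
G01 X54.3303 Y107.2667 F1841
G01 X28.3781 Y96.5170 F1841
G01 X17.6284 Y70.5648 F1841
G01 X28.3781 Y44.6126 F1841
G01 X54.3303 Y33.8629 F1841
G01 X80.2825 Y44.6126 F1841
G01 X91.0322 Y70.5648 F1841
M5
G0 X134.0265 Y117.3076
M4 S633
G01 X140.7800 Y117.3076 F1841
G01 X140.7800 Y106.1462 F1841
G01 X134.0265 Y106.1462 F1841
G01 X134.0265 Y117.3076 F1841
M5
G0 X0.0000 Y0.0000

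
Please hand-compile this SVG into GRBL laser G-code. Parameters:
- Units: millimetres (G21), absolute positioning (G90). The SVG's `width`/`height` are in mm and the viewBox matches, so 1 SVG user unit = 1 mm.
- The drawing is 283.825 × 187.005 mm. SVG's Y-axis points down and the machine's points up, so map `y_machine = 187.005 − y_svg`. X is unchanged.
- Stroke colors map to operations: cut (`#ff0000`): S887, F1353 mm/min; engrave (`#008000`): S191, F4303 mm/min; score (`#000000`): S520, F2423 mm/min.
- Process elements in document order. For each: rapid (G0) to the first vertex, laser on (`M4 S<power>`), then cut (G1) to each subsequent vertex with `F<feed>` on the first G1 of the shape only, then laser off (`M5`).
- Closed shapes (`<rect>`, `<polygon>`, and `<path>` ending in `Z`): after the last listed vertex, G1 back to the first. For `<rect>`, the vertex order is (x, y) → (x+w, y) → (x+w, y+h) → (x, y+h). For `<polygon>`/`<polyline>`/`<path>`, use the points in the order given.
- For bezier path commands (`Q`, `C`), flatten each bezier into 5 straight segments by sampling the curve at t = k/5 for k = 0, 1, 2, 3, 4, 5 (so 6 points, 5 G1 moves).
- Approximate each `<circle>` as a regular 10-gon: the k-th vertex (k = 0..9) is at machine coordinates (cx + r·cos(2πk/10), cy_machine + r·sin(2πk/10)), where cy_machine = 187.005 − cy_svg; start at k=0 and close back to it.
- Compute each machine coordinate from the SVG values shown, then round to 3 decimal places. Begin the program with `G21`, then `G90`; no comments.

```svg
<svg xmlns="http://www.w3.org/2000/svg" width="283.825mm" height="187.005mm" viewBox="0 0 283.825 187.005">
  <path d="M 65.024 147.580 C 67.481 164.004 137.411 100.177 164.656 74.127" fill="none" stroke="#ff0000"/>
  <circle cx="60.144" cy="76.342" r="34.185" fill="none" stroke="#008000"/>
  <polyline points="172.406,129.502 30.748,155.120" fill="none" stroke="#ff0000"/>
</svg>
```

1 u = 1 mm; y_m = 187.005 − y.

[1] `<path>` cubic bezier, #ff0000→cut S887 F1353: (65.024,39.425) → (73.714,38.256) → (93.309,50.683) → (118.523,71.039) → (144.068,93.659) → (164.656,112.878)

[2] `<circle>` circle, #008000→engrave S191 F4303: (94.329,110.663) → (87.800,130.756) → (70.708,143.175) → (49.580,143.175) → (32.488,130.756) → (25.959,110.663) → (32.488,90.570) → (49.580,78.151) → (70.708,78.151) → (87.800,90.570) → (94.329,110.663) (closed)

[3] `<polyline>` line segment, #ff0000→cut S887 F1353: (172.406,57.503) → (30.748,31.885)

G21
G90
G0 X65.024 Y39.425
M4 S887
G1 X73.714 Y38.256 F1353
G1 X93.309 Y50.683
G1 X118.523 Y71.039
G1 X144.068 Y93.659
G1 X164.656 Y112.878
M5
G0 X94.329 Y110.663
M4 S191
G1 X87.800 Y130.756 F4303
G1 X70.708 Y143.175
G1 X49.580 Y143.175
G1 X32.488 Y130.756
G1 X25.959 Y110.663
G1 X32.488 Y90.570
G1 X49.580 Y78.151
G1 X70.708 Y78.151
G1 X87.800 Y90.570
G1 X94.329 Y110.663
M5
G0 X172.406 Y57.503
M4 S887
G1 X30.748 Y31.885 F1353
M5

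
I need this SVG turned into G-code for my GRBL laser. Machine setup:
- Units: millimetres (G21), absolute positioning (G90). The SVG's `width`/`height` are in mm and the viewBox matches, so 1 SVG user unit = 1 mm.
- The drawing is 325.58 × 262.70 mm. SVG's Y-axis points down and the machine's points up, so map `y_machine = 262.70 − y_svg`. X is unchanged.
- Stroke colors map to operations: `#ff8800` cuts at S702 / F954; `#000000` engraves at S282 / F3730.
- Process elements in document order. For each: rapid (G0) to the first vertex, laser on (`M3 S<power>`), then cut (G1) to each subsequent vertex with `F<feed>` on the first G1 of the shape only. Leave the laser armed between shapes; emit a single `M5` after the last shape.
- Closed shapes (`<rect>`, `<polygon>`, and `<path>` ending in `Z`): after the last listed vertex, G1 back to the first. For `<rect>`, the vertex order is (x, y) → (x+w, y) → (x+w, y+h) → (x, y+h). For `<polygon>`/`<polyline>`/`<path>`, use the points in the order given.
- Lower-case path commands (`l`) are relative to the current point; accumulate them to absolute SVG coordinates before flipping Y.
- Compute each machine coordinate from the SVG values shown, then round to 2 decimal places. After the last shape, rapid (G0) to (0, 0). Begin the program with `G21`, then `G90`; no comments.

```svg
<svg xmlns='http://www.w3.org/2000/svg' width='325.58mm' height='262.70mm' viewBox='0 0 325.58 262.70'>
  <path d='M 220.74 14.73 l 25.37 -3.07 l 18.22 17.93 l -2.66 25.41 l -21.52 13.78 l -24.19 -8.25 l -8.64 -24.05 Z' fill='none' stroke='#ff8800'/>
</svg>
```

viewBox `0 0 325.58 262.70` with mm width/height → 1 unit = 1 mm. Flip: y_m = 262.70 − y_svg.

**Shape 1** — `<path>` regular polygon, stroke `#ff8800` → cut (S702, F954). Machine vertices: (220.74,247.97) → (246.11,251.04) → (264.33,233.11) → (261.67,207.70) → (240.15,193.92) → (215.96,202.17) → (207.32,226.22) → (220.74,247.97). Closed: final G1 returns to the first vertex.

G21
G90
G0 X220.74 Y247.97
M3 S702
G1 X246.11 Y251.04 F954
G1 X264.33 Y233.11
G1 X261.67 Y207.70
G1 X240.15 Y193.92
G1 X215.96 Y202.17
G1 X207.32 Y226.22
G1 X220.74 Y247.97
M5
G0 X0.00 Y0.00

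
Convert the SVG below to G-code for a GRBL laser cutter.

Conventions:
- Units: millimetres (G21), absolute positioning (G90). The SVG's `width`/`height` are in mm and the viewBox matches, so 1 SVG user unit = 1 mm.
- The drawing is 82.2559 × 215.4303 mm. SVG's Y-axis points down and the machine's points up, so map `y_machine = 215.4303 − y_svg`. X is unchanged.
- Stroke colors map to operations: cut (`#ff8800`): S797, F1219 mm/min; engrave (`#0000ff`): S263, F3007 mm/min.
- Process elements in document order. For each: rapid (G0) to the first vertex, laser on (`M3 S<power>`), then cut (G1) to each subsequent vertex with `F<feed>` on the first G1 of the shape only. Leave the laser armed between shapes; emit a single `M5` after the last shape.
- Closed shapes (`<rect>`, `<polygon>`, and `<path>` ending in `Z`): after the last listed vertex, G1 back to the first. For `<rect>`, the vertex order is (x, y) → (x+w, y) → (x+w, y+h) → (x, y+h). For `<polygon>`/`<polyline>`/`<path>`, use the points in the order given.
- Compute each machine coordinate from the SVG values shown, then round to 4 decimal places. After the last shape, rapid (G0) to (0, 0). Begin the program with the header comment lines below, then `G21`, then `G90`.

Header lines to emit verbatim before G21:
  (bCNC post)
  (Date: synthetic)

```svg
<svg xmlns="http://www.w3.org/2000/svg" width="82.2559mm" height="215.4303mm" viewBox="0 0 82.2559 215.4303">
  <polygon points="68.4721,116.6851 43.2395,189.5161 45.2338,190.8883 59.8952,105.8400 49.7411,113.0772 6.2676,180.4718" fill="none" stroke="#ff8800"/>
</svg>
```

(bCNC post)
(Date: synthetic)
G21
G90
G0 X68.4721 Y98.7452
M3 S797
G1 X43.2395 Y25.9142 F1219
G1 X45.2338 Y24.5420
G1 X59.8952 Y109.5903
G1 X49.7411 Y102.3531
G1 X6.2676 Y34.9585
G1 X68.4721 Y98.7452
M5
G0 X0.0000 Y0.0000

Since the viewBox matches the mm dimensions, user units are millimetres directly. The only transform is the Y-flip y_m = 215.4303 − y_svg.

Shape 1 is a closed polygon drawn with `<polygon>`. Its stroke #ff8800 means cut at S797, F1219. After flipping Y the toolpath is (68.4721,98.7452) → (43.2395,25.9142) → (45.2338,24.5420) → (59.8952,109.5903) → (49.7411,102.3531) → (6.2676,34.9585) → (68.4721,98.7452), returning to the start.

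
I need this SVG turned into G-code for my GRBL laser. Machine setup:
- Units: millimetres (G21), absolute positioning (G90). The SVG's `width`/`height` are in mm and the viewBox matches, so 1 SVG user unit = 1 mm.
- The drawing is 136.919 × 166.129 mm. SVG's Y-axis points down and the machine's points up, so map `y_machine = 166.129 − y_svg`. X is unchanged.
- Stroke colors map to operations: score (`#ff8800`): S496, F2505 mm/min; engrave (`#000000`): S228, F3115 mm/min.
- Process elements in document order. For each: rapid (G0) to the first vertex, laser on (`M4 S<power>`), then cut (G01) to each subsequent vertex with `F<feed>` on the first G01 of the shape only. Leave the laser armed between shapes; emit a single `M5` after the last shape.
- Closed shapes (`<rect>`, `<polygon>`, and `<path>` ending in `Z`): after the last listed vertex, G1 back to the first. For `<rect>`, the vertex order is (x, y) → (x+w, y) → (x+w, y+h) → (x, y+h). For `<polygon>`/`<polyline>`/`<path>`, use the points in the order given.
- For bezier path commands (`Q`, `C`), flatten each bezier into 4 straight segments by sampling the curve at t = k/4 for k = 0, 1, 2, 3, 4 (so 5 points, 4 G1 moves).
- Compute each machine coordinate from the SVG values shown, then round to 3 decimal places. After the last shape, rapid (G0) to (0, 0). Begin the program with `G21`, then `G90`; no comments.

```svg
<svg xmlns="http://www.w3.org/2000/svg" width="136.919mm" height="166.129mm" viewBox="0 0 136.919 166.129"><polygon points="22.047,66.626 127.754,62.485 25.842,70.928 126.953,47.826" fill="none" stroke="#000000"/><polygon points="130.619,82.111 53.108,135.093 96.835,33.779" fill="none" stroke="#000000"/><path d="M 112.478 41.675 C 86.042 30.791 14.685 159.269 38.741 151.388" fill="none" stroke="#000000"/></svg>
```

Since the viewBox matches the mm dimensions, user units are millimetres directly. The only transform is the Y-flip y_m = 166.129 − y_svg.

Shape 1 is a closed polygon drawn with `<polygon>`. Its stroke #000000 means engrave at S228, F3115. After flipping Y the toolpath is (22.047,99.503) → (127.754,103.644) → (25.842,95.201) → (126.953,118.303) → (22.047,99.503), returning to the start.

Shape 2 is a closed polygon drawn with `<polygon>`. Its stroke #000000 means engrave at S228, F3115. After flipping Y the toolpath is (130.619,84.018) → (53.108,31.036) → (96.835,132.350) → (130.619,84.018), returning to the start.

Shape 3 is a cubic bezier drawn with `<path>`. Its stroke #000000 means engrave at S228, F3115. After flipping Y the toolpath is (112.478,124.454) → (86.421,110.795) → (56.675,70.724) → (36.396,30.089) → (38.741,14.741).

G21
G90
G0 X22.047 Y99.503
M4 S228
G01 X127.754 Y103.644 F3115
G01 X25.842 Y95.201
G01 X126.953 Y118.303
G01 X22.047 Y99.503
G0 X130.619 Y84.018
M4 S228
G01 X53.108 Y31.036 F3115
G01 X96.835 Y132.350
G01 X130.619 Y84.018
G0 X112.478 Y124.454
M4 S228
G01 X86.421 Y110.795 F3115
G01 X56.675 Y70.724
G01 X36.396 Y30.089
G01 X38.741 Y14.741
M5
G0 X0.000 Y0.000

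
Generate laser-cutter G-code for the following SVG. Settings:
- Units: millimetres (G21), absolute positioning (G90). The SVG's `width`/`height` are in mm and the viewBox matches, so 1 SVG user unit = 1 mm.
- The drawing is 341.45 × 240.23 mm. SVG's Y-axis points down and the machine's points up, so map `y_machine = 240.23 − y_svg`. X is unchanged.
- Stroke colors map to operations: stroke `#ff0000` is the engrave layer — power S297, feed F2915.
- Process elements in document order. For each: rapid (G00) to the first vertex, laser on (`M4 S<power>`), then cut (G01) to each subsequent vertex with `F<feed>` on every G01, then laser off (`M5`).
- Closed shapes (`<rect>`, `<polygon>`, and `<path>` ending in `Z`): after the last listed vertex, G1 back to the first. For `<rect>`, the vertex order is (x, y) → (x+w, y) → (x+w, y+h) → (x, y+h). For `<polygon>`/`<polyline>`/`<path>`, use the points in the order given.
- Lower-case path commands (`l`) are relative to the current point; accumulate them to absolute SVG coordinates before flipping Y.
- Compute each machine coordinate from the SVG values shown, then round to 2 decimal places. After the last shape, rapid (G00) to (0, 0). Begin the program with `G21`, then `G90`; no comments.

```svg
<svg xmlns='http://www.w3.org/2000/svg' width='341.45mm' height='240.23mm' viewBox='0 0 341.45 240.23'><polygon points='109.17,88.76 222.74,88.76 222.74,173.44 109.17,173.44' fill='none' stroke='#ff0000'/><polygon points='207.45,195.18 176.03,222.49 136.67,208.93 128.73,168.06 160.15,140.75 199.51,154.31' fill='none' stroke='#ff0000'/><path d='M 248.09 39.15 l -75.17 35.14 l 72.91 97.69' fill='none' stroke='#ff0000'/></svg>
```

viewBox `0 0 341.45 240.23` with mm width/height → 1 unit = 1 mm. Flip: y_m = 240.23 − y_svg.

**Shape 1** — `<polygon>` rectangle, stroke `#ff0000` → engrave (S297, F2915). Machine vertices: (109.17,151.47) → (222.74,151.47) → (222.74,66.79) → (109.17,66.79) → (109.17,151.47). Closed: final G1 returns to the first vertex.

**Shape 2** — `<polygon>` regular polygon, stroke `#ff0000` → engrave (S297, F2915). Machine vertices: (207.45,45.05) → (176.03,17.74) → (136.67,31.30) → (128.73,72.17) → (160.15,99.48) → (199.51,85.92) → (207.45,45.05). Closed: final G1 returns to the first vertex.

**Shape 3** — `<path>` open polyline, stroke `#ff0000` → engrave (S297, F2915). Machine vertices: (248.09,201.08) → (172.92,165.94) → (245.83,68.25). Open path.

G21
G90
G00 X109.17 Y151.47
M4 S297
G01 X222.74 Y151.47 F2915
G01 X222.74 Y66.79 F2915
G01 X109.17 Y66.79 F2915
G01 X109.17 Y151.47 F2915
M5
G00 X207.45 Y45.05
M4 S297
G01 X176.03 Y17.74 F2915
G01 X136.67 Y31.30 F2915
G01 X128.73 Y72.17 F2915
G01 X160.15 Y99.48 F2915
G01 X199.51 Y85.92 F2915
G01 X207.45 Y45.05 F2915
M5
G00 X248.09 Y201.08
M4 S297
G01 X172.92 Y165.94 F2915
G01 X245.83 Y68.25 F2915
M5
G00 X0.00 Y0.00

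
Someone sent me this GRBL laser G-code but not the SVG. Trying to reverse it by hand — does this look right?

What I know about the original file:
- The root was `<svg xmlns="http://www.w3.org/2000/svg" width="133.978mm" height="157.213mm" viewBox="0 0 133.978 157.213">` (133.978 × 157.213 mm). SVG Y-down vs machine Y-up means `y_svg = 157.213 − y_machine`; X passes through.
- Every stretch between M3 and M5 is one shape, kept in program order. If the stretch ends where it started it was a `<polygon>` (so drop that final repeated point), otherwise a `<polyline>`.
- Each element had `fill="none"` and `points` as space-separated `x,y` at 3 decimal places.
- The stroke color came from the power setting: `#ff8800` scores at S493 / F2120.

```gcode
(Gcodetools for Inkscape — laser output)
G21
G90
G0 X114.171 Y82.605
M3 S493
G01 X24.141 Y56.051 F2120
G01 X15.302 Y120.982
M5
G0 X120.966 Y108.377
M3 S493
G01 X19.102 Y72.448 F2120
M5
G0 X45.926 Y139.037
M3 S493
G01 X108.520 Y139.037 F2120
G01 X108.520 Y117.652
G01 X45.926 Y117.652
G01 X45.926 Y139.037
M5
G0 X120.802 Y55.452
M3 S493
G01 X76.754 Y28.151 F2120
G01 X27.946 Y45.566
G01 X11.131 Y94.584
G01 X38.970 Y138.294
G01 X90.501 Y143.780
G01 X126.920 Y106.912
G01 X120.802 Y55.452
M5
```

y_svg = 157.213 − y_m. Every run uses S493, so all elements get stroke `#ff8800` (score).

[1] open run; points: 114.171,74.608 24.141,101.162 15.302,36.231

[2] open run; points: 120.966,48.836 19.102,84.765

[3] closed run; points: 45.926,18.176 108.520,18.176 108.520,39.561 45.926,39.561

[4] closed run; points: 120.802,101.761 76.754,129.062 27.946,111.647 11.131,62.629 38.970,18.919 90.501,13.433 126.920,50.301

<svg xmlns="http://www.w3.org/2000/svg" width="133.978mm" height="157.213mm" viewBox="0 0 133.978 157.213">
  <polyline points="114.171,74.608 24.141,101.162 15.302,36.231" fill="none" stroke="#ff8800"/>
  <polyline points="120.966,48.836 19.102,84.765" fill="none" stroke="#ff8800"/>
  <polygon points="45.926,18.176 108.520,18.176 108.520,39.561 45.926,39.561" fill="none" stroke="#ff8800"/>
  <polygon points="120.802,101.761 76.754,129.062 27.946,111.647 11.131,62.629 38.970,18.919 90.501,13.433 126.920,50.301" fill="none" stroke="#ff8800"/>
</svg>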